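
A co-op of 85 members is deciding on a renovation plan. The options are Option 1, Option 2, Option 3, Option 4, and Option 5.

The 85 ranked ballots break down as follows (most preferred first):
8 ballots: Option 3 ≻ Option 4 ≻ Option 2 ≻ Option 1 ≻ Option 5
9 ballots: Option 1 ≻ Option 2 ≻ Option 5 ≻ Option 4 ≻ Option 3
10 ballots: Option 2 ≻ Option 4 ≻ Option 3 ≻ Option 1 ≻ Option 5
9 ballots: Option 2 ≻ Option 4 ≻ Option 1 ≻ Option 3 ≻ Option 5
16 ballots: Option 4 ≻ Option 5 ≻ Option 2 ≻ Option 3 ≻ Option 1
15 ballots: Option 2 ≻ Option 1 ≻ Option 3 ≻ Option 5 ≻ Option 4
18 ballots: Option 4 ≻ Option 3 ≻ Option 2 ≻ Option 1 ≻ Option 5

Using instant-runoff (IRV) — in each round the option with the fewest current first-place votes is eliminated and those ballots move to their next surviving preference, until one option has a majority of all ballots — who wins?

Round 1: Option 1 9, Option 2 34, Option 3 8, Option 4 34, Option 5 0. Option 5 eliminated.
Round 2: Option 1 9, Option 2 34, Option 3 8, Option 4 34. Option 3 eliminated.
Round 3: Option 1 9, Option 2 34, Option 4 42. Option 1 eliminated.
Round 4: Option 2 43, Option 4 42. Option 2 has a majority (≥43).

Option 2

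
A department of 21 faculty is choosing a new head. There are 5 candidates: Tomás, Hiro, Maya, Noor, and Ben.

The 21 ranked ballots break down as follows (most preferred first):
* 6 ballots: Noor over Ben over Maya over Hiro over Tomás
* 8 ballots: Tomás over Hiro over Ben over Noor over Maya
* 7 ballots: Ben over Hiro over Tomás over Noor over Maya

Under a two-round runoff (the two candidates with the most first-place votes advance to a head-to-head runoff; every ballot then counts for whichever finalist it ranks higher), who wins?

Round 1 first-place votes: Tomás 8, Hiro 0, Maya 0, Noor 6, Ben 7. Tomás and Ben advance.
Runoff: Tomás is ranked above Ben on 8 ballots, Ben above Tomás on 13.

Ben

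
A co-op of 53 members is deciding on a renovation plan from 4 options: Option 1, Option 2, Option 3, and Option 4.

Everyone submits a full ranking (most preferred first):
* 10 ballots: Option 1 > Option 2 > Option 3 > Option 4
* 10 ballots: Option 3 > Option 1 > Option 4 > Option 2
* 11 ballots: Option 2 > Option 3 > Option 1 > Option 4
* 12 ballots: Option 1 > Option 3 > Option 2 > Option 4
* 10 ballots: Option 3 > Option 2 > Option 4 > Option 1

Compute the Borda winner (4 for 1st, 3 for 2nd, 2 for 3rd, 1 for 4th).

Option 3

Option 1: 10×4 + 10×3 + 11×2 + 12×4 + 10×1 = 150
Option 2: 10×3 + 10×1 + 11×4 + 12×2 + 10×3 = 138
Option 3: 10×2 + 10×4 + 11×3 + 12×3 + 10×4 = 169
Option 4: 10×1 + 10×2 + 11×1 + 12×1 + 10×2 = 73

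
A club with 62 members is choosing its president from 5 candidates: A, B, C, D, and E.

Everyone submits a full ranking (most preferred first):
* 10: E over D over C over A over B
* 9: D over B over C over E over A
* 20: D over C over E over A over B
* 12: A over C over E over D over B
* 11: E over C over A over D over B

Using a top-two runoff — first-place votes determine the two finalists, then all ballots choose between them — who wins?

Round 1 first-place votes: A 12, B 0, C 0, D 29, E 21. D and E advance.
Runoff: D is ranked above E on 29 ballots, E above D on 33.

E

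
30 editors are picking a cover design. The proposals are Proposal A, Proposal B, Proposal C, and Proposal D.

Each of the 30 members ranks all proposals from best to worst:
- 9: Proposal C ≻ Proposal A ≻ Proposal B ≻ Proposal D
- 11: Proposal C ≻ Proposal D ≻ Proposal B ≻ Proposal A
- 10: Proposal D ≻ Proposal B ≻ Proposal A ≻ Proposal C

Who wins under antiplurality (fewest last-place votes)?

Last-place votes: Proposal A 11, Proposal B 0, Proposal C 10, Proposal D 9.

Proposal B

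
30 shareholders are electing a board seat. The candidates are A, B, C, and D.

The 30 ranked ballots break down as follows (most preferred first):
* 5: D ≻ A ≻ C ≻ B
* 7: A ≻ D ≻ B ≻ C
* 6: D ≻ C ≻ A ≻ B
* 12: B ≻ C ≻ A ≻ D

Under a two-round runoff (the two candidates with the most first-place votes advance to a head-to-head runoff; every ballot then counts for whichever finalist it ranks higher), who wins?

D

Round 1 first-place votes: A 7, B 12, C 0, D 11. B and D advance.
Runoff: B is ranked above D on 12 ballots, D above B on 18.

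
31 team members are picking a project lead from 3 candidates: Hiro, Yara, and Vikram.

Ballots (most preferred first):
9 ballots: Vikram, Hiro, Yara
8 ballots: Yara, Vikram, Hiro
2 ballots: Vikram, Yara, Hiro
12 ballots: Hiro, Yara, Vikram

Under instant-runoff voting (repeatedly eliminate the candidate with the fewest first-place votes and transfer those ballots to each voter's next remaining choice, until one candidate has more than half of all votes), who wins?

Round 1: Hiro 12, Yara 8, Vikram 11. Yara eliminated.
Round 2: Hiro 12, Vikram 19. Vikram has a majority (≥16).

Vikram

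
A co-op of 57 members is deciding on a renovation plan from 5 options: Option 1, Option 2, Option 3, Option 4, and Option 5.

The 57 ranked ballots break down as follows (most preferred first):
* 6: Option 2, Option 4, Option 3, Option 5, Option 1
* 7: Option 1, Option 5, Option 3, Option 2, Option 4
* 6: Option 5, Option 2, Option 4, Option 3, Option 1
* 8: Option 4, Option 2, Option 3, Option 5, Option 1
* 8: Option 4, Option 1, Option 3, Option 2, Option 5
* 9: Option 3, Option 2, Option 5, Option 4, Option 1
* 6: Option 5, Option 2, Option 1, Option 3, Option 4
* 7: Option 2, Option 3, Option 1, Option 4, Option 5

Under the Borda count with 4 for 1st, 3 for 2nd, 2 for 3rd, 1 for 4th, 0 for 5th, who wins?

Option 2

Option 1: 6×0 + 7×4 + 6×0 + 8×0 + 8×3 + 9×0 + 6×2 + 7×2 = 78
Option 2: 6×4 + 7×1 + 6×3 + 8×3 + 8×1 + 9×3 + 6×3 + 7×4 = 154
Option 3: 6×2 + 7×2 + 6×1 + 8×2 + 8×2 + 9×4 + 6×1 + 7×3 = 127
Option 4: 6×3 + 7×0 + 6×2 + 8×4 + 8×4 + 9×1 + 6×0 + 7×1 = 110
Option 5: 6×1 + 7×3 + 6×4 + 8×1 + 8×0 + 9×2 + 6×4 + 7×0 = 101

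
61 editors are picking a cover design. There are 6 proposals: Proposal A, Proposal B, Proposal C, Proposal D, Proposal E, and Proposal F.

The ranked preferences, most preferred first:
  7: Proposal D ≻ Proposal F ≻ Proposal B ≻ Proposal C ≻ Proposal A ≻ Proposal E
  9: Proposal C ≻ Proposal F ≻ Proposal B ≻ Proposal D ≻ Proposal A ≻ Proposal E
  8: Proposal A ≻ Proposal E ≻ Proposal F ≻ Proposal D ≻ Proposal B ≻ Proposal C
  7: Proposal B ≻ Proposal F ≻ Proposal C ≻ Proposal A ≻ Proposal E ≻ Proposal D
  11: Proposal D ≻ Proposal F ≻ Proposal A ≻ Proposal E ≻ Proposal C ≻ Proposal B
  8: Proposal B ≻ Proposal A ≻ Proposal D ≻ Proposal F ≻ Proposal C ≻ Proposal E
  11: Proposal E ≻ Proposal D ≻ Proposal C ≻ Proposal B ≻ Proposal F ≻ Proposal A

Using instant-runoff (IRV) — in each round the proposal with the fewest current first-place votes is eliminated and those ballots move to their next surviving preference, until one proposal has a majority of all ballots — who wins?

Round 1: Proposal A 8, Proposal B 15, Proposal C 9, Proposal D 18, Proposal E 11, Proposal F 0. Proposal F eliminated.
Round 2: Proposal A 8, Proposal B 15, Proposal C 9, Proposal D 18, Proposal E 11. Proposal A eliminated.
Round 3: Proposal B 15, Proposal C 9, Proposal D 18, Proposal E 19. Proposal C eliminated.
Round 4: Proposal B 24, Proposal D 18, Proposal E 19. Proposal D eliminated.
Round 5: Proposal B 31, Proposal E 30. Proposal B has a majority (≥31).

Proposal B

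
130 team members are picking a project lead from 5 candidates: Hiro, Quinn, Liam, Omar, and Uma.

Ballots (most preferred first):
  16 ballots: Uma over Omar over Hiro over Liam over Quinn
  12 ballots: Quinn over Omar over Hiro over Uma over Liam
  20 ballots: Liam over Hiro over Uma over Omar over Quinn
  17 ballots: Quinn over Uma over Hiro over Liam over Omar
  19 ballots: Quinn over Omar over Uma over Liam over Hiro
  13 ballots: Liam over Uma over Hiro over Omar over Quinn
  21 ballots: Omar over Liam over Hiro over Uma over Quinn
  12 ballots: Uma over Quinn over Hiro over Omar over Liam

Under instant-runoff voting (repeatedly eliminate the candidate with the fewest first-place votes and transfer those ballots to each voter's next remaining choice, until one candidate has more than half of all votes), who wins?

Liam

Round 1: Hiro 0, Quinn 48, Liam 33, Omar 21, Uma 28. Hiro eliminated.
Round 2: Quinn 48, Liam 33, Omar 21, Uma 28. Omar eliminated.
Round 3: Quinn 48, Liam 54, Uma 28. Uma eliminated.
Round 4: Quinn 60, Liam 70. Liam has a majority (≥66).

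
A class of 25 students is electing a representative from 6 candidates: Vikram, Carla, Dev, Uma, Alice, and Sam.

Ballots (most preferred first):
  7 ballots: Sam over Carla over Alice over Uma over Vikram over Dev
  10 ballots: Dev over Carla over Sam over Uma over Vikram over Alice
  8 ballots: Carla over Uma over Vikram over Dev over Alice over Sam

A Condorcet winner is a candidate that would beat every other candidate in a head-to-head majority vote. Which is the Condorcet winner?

Carla vs Vikram: 25–0
Carla vs Dev: 15–10
Carla vs Uma: 25–0
Carla vs Alice: 25–0
Carla vs Sam: 18–7
Carla beats every other candidate.

Carla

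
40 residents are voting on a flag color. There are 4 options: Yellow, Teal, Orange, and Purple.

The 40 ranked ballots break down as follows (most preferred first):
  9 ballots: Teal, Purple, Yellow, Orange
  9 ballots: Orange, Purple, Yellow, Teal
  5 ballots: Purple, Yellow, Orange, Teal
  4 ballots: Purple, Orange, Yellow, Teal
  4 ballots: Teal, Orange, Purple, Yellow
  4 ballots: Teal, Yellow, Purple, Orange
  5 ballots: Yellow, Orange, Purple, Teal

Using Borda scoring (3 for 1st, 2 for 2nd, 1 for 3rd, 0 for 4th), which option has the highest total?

Yellow: 9×1 + 9×1 + 5×2 + 4×1 + 4×0 + 4×2 + 5×3 = 55
Teal: 9×3 + 9×0 + 5×0 + 4×0 + 4×3 + 4×3 + 5×0 = 51
Orange: 9×0 + 9×3 + 5×1 + 4×2 + 4×2 + 4×0 + 5×2 = 58
Purple: 9×2 + 9×2 + 5×3 + 4×3 + 4×1 + 4×1 + 5×1 = 76

Purple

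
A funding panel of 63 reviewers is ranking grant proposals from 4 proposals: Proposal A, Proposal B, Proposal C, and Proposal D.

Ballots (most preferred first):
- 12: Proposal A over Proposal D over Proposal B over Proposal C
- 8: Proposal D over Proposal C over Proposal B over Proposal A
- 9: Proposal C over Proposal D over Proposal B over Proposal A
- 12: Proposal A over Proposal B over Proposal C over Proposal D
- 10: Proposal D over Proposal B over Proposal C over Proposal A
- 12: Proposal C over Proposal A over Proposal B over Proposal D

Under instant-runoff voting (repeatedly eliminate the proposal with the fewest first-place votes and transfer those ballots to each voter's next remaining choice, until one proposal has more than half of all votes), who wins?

Proposal C

Round 1: Proposal A 24, Proposal B 0, Proposal C 21, Proposal D 18. Proposal B eliminated.
Round 2: Proposal A 24, Proposal C 21, Proposal D 18. Proposal D eliminated.
Round 3: Proposal A 24, Proposal C 39. Proposal C has a majority (≥32).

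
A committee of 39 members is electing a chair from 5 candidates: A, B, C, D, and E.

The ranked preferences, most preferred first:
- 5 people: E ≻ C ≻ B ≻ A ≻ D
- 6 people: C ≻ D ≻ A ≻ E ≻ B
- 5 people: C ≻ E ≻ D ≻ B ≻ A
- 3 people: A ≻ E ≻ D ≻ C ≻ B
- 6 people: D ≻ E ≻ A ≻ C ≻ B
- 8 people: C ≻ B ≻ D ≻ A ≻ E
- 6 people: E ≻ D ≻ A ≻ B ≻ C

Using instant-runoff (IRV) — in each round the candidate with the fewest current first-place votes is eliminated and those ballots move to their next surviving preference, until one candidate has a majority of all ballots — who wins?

Round 1: A 3, B 0, C 19, D 6, E 11. B eliminated.
Round 2: A 3, C 19, D 6, E 11. A eliminated.
Round 3: C 19, D 6, E 14. D eliminated.
Round 4: C 19, E 20. E has a majority (≥20).

E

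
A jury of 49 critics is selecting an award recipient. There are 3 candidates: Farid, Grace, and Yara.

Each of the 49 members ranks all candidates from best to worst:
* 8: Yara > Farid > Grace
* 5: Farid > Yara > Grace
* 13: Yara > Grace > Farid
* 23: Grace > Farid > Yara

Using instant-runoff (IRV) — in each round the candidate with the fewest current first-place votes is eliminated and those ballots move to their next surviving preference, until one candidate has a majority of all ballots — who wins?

Round 1: Farid 5, Grace 23, Yara 21. Farid eliminated.
Round 2: Grace 23, Yara 26. Yara has a majority (≥25).

Yara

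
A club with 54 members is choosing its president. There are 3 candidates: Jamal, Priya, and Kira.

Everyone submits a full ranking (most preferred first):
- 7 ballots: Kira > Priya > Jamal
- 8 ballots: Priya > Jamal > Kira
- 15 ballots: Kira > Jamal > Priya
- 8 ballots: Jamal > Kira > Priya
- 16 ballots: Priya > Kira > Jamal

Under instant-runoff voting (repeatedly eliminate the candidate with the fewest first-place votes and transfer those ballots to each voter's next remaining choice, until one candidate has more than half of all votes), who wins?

Round 1: Jamal 8, Priya 24, Kira 22. Jamal eliminated.
Round 2: Priya 24, Kira 30. Kira has a majority (≥28).

Kira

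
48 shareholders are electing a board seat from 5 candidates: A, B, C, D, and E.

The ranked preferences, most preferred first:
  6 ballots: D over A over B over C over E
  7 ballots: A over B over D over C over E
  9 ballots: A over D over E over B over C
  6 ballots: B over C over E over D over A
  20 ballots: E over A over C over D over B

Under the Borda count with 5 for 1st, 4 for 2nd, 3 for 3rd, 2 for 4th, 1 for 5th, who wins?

A: 6×4 + 7×5 + 9×5 + 6×1 + 20×4 = 190
B: 6×3 + 7×4 + 9×2 + 6×5 + 20×1 = 114
C: 6×2 + 7×2 + 9×1 + 6×4 + 20×3 = 119
D: 6×5 + 7×3 + 9×4 + 6×2 + 20×2 = 139
E: 6×1 + 7×1 + 9×3 + 6×3 + 20×5 = 158

A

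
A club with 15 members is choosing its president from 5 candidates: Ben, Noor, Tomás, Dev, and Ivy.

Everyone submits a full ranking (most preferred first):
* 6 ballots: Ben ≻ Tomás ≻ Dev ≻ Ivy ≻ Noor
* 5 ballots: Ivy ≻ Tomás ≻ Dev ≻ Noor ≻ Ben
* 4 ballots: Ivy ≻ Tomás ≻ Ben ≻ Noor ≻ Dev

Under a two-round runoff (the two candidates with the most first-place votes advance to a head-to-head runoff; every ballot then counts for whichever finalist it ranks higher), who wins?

Round 1 first-place votes: Ben 6, Noor 0, Tomás 0, Dev 0, Ivy 9. Ivy and Ben advance.
Runoff: Ivy is ranked above Ben on 9 ballots, Ben above Ivy on 6.

Ivy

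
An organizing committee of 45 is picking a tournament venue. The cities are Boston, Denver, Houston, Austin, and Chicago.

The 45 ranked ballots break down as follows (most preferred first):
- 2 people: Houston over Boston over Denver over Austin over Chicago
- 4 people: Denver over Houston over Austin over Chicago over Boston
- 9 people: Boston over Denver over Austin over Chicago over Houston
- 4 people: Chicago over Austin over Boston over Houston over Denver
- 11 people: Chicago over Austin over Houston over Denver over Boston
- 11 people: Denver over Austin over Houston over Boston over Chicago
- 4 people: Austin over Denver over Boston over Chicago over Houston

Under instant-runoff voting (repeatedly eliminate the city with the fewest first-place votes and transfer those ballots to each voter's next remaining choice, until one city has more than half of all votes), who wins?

Round 1: Boston 9, Denver 15, Houston 2, Austin 4, Chicago 15. Houston eliminated.
Round 2: Boston 11, Denver 15, Austin 4, Chicago 15. Austin eliminated.
Round 3: Boston 11, Denver 19, Chicago 15. Boston eliminated.
Round 4: Denver 30, Chicago 15. Denver has a majority (≥23).

Denver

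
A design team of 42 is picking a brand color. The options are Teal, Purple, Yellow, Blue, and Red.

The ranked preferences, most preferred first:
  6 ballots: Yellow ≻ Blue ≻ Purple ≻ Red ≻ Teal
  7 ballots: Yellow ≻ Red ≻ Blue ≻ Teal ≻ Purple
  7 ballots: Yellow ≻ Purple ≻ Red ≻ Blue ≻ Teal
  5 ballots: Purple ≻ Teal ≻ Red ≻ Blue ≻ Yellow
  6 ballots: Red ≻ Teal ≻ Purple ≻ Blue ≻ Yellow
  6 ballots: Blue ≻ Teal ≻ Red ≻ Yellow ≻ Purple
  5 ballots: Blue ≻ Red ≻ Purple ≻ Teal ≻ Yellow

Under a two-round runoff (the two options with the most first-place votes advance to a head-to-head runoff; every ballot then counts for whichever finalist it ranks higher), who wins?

Blue

Round 1 first-place votes: Teal 0, Purple 5, Yellow 20, Blue 11, Red 6. Yellow and Blue advance.
Runoff: Yellow is ranked above Blue on 20 ballots, Blue above Yellow on 22.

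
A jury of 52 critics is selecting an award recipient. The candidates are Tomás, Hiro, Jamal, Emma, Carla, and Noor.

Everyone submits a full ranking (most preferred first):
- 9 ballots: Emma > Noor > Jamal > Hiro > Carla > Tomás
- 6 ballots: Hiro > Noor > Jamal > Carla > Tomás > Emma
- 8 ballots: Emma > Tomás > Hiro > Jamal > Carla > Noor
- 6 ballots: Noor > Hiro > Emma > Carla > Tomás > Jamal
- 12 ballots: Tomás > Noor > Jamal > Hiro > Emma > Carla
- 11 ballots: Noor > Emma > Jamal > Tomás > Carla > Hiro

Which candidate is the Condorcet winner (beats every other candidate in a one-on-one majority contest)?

Noor vs Tomás: 32–20
Noor vs Hiro: 38–14
Noor vs Jamal: 44–8
Noor vs Emma: 35–17
Noor vs Carla: 44–8
Noor beats every other candidate.

Noor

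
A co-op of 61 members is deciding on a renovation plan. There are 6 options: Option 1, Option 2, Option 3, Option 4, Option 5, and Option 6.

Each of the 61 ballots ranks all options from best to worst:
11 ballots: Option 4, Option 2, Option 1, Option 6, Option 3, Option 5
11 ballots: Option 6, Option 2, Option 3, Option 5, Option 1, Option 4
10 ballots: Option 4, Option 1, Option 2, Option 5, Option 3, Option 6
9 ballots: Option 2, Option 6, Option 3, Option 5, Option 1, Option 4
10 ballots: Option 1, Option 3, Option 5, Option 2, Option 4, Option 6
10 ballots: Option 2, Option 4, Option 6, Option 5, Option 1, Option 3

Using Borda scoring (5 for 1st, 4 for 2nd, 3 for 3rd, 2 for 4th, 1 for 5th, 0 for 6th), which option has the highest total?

Option 2

Option 1: 11×3 + 11×1 + 10×4 + 9×1 + 10×5 + 10×1 = 153
Option 2: 11×4 + 11×4 + 10×3 + 9×5 + 10×2 + 10×5 = 233
Option 3: 11×1 + 11×3 + 10×1 + 9×3 + 10×4 + 10×0 = 121
Option 4: 11×5 + 11×0 + 10×5 + 9×0 + 10×1 + 10×4 = 155
Option 5: 11×0 + 11×2 + 10×2 + 9×2 + 10×3 + 10×2 = 110
Option 6: 11×2 + 11×5 + 10×0 + 9×4 + 10×0 + 10×3 = 143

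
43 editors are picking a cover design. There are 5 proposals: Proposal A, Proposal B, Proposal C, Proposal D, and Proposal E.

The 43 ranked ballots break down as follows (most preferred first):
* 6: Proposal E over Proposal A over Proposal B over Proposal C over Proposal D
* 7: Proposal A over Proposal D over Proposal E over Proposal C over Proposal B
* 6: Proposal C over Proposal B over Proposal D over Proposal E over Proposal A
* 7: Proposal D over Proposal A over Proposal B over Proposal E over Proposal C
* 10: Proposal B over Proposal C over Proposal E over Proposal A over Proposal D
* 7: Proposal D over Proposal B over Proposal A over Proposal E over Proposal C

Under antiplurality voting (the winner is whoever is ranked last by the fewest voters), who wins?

Last-place votes: Proposal A 6, Proposal B 7, Proposal C 14, Proposal D 16, Proposal E 0.

Proposal E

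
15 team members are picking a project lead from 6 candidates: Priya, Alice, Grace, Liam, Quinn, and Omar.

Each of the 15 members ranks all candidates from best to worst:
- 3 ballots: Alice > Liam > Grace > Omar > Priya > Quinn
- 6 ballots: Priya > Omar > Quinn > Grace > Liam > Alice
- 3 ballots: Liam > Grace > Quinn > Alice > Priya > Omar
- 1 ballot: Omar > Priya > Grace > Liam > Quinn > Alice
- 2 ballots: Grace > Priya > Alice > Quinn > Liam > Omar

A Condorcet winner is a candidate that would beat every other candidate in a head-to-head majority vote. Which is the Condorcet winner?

Grace

Grace vs Priya: 8–7
Grace vs Alice: 12–3
Grace vs Liam: 9–6
Grace vs Quinn: 9–6
Grace vs Omar: 8–7
Grace beats every other candidate.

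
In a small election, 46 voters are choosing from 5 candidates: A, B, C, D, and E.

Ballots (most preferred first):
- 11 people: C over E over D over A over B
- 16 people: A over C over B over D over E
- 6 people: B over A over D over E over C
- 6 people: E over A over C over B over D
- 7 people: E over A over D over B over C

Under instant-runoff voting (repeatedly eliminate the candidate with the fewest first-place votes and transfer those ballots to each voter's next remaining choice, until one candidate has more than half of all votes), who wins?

E

Round 1: A 16, B 6, C 11, D 0, E 13. D eliminated.
Round 2: A 16, B 6, C 11, E 13. B eliminated.
Round 3: A 22, C 11, E 13. C eliminated.
Round 4: A 22, E 24. E has a majority (≥24).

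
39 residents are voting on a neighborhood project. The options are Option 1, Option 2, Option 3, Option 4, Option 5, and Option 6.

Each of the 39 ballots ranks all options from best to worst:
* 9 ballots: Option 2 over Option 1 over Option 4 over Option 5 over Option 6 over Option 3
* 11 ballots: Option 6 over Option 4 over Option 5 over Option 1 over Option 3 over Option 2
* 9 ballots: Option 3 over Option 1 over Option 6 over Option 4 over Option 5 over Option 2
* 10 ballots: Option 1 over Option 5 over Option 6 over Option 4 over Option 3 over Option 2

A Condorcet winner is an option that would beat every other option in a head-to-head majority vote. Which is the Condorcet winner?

Option 1 vs Option 2: 30–9
Option 1 vs Option 3: 30–9
Option 1 vs Option 4: 28–11
Option 1 vs Option 5: 28–11
Option 1 vs Option 6: 28–11
Option 1 beats every other option.

Option 1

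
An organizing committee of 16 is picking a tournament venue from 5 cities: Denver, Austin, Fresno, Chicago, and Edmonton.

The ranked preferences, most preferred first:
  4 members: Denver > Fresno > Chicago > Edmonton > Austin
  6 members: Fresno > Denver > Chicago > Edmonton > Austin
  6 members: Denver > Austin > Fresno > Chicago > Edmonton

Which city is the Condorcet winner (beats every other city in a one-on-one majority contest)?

Denver

Denver vs Austin: 16–0
Denver vs Fresno: 10–6
Denver vs Chicago: 16–0
Denver vs Edmonton: 16–0
Denver beats every other city.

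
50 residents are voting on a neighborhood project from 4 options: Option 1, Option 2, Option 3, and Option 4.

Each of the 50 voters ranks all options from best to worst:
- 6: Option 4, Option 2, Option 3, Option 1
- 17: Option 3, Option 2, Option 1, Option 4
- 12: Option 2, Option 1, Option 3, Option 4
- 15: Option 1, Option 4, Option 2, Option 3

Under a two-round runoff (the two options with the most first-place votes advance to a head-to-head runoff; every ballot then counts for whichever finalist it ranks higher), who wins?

Round 1 first-place votes: Option 1 15, Option 2 12, Option 3 17, Option 4 6. Option 3 and Option 1 advance.
Runoff: Option 3 is ranked above Option 1 on 23 ballots, Option 1 above Option 3 on 27.

Option 1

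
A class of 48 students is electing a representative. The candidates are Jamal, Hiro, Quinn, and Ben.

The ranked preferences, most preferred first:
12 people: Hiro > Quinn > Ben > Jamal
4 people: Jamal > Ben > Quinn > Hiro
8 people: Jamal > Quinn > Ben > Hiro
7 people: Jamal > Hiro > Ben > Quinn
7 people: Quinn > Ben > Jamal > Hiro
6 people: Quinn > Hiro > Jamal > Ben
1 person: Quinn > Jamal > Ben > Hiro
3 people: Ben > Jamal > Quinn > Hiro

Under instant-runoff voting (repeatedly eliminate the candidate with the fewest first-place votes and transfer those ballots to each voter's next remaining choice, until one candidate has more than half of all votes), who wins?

Round 1: Jamal 19, Hiro 12, Quinn 14, Ben 3. Ben eliminated.
Round 2: Jamal 22, Hiro 12, Quinn 14. Hiro eliminated.
Round 3: Jamal 22, Quinn 26. Quinn has a majority (≥25).

Quinn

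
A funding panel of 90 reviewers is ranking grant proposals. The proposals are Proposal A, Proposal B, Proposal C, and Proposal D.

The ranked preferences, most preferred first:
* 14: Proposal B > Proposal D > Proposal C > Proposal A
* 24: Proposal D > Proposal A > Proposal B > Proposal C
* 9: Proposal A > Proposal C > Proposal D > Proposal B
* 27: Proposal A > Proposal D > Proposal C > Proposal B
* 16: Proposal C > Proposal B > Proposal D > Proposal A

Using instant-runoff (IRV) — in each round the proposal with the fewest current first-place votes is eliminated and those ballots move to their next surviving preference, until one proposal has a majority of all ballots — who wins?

Round 1: Proposal A 36, Proposal B 14, Proposal C 16, Proposal D 24. Proposal B eliminated.
Round 2: Proposal A 36, Proposal C 16, Proposal D 38. Proposal C eliminated.
Round 3: Proposal A 36, Proposal D 54. Proposal D has a majority (≥46).

Proposal D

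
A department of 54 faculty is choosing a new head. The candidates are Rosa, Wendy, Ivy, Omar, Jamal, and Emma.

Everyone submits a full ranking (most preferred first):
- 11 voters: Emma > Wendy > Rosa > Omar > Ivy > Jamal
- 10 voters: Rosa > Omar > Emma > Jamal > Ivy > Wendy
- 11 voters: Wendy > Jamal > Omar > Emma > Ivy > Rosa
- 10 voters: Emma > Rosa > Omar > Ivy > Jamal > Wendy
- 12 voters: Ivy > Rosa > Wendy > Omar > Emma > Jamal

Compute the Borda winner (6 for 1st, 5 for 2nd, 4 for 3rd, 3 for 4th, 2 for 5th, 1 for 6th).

Rosa: 11×4 + 10×6 + 11×1 + 10×5 + 12×5 = 225
Wendy: 11×5 + 10×1 + 11×6 + 10×1 + 12×4 = 189
Ivy: 11×2 + 10×2 + 11×2 + 10×3 + 12×6 = 166
Omar: 11×3 + 10×5 + 11×4 + 10×4 + 12×3 = 203
Jamal: 11×1 + 10×3 + 11×5 + 10×2 + 12×1 = 128
Emma: 11×6 + 10×4 + 11×3 + 10×6 + 12×2 = 223

Rosa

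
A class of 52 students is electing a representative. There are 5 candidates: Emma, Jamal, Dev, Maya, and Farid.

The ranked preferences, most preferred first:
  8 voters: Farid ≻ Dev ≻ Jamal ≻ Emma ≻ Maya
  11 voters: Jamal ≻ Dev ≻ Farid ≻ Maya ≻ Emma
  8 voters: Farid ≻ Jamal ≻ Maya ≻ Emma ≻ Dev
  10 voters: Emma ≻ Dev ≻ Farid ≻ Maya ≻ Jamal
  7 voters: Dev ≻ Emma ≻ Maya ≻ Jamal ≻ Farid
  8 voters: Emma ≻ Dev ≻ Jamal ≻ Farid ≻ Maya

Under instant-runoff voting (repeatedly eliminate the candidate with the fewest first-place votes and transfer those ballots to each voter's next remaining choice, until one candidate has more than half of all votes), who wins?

Farid

Round 1: Emma 18, Jamal 11, Dev 7, Maya 0, Farid 16. Maya eliminated.
Round 2: Emma 18, Jamal 11, Dev 7, Farid 16. Dev eliminated.
Round 3: Emma 25, Jamal 11, Farid 16. Jamal eliminated.
Round 4: Emma 25, Farid 27. Farid has a majority (≥27).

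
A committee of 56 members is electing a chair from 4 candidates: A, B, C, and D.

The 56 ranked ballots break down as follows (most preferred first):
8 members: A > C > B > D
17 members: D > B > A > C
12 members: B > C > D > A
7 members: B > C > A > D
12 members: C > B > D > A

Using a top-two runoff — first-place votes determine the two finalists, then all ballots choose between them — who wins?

B

Round 1 first-place votes: A 8, B 19, C 12, D 17. B and D advance.
Runoff: B is ranked above D on 39 ballots, D above B on 17.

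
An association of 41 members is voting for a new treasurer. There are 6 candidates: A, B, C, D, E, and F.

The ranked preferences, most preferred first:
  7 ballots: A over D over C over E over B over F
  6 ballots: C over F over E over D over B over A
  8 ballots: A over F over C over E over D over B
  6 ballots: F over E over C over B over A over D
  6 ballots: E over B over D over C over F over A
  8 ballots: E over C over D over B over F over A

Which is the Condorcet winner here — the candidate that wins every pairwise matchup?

C vs A: 26–15
C vs B: 35–6
C vs D: 28–13
C vs E: 21–20
C vs F: 27–14
C beats every other candidate.

C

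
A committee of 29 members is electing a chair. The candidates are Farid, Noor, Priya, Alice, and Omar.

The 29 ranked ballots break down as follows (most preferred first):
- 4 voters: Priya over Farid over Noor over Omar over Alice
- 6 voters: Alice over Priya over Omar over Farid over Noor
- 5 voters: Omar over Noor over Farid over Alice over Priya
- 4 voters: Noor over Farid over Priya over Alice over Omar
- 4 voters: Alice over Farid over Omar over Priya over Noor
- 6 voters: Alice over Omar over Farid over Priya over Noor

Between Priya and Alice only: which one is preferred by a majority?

Priya is ranked above Alice on 8 ballots; Alice above Priya on 21.

Alice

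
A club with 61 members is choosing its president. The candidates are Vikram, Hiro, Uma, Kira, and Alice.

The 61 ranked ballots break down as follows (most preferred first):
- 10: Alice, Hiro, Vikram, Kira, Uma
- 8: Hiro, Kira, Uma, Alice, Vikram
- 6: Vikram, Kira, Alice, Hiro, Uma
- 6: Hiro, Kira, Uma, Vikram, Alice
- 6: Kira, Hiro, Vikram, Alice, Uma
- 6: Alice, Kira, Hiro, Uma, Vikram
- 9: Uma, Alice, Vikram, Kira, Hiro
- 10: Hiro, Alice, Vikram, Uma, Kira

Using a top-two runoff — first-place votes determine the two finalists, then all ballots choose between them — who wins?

Alice

Round 1 first-place votes: Vikram 6, Hiro 24, Uma 9, Kira 6, Alice 16. Hiro and Alice advance.
Runoff: Hiro is ranked above Alice on 30 ballots, Alice above Hiro on 31.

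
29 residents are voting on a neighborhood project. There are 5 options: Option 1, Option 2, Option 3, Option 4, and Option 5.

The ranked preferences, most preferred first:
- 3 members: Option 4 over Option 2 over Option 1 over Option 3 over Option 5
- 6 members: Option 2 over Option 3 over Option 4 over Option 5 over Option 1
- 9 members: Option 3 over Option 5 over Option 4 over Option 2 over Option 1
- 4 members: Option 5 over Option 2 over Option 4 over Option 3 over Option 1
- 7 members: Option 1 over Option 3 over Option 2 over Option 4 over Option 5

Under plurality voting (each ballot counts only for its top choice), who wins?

First-place votes: Option 1 7, Option 2 6, Option 3 9, Option 4 3, Option 5 4.

Option 3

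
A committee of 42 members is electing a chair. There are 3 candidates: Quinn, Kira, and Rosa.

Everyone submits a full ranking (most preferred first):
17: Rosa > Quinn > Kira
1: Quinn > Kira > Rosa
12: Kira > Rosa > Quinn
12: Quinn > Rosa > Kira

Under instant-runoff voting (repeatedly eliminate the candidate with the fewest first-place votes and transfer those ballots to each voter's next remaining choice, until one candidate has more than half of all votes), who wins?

Rosa

Round 1: Quinn 13, Kira 12, Rosa 17. Kira eliminated.
Round 2: Quinn 13, Rosa 29. Rosa has a majority (≥22).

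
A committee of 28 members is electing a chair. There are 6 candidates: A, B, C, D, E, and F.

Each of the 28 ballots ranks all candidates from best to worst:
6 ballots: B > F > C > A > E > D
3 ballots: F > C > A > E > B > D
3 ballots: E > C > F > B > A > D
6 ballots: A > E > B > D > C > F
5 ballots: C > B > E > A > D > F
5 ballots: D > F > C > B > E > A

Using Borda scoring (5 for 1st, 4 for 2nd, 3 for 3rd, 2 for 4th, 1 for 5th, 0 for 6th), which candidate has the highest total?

A: 6×2 + 3×3 + 3×1 + 6×5 + 5×2 + 5×0 = 64
B: 6×5 + 3×1 + 3×2 + 6×3 + 5×4 + 5×2 = 87
C: 6×3 + 3×4 + 3×4 + 6×1 + 5×5 + 5×3 = 88
D: 6×0 + 3×0 + 3×0 + 6×2 + 5×1 + 5×5 = 42
E: 6×1 + 3×2 + 3×5 + 6×4 + 5×3 + 5×1 = 71
F: 6×4 + 3×5 + 3×3 + 6×0 + 5×0 + 5×4 = 68

C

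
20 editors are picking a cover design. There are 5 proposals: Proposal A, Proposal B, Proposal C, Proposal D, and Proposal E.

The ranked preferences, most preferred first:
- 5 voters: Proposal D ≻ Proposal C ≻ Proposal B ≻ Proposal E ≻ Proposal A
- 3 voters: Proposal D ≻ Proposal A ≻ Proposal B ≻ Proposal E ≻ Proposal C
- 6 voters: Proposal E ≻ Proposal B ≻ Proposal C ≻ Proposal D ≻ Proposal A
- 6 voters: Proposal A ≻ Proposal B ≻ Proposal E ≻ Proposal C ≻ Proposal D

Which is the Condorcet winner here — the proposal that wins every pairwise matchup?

Proposal B

Proposal B vs Proposal A: 11–9
Proposal B vs Proposal C: 15–5
Proposal B vs Proposal D: 12–8
Proposal B vs Proposal E: 14–6
Proposal B beats every other proposal.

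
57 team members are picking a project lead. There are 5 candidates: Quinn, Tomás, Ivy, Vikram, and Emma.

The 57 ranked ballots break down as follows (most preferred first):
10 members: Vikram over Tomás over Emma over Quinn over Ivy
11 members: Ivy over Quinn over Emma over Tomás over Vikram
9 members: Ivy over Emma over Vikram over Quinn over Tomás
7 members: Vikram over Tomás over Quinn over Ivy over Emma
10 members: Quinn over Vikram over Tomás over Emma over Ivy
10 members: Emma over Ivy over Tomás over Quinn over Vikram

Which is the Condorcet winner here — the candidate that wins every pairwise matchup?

Emma vs Quinn: 29–28
Emma vs Tomás: 30–27
Emma vs Ivy: 30–27
Emma vs Vikram: 30–27
Emma beats every other candidate.

Emma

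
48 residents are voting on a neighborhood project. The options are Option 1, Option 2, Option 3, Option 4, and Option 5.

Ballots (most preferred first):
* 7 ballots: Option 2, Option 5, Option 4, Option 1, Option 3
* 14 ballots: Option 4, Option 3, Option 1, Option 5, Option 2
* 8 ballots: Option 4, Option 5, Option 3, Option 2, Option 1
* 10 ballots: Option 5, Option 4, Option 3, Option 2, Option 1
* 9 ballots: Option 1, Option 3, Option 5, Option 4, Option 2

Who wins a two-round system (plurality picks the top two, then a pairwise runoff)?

Option 5

Round 1 first-place votes: Option 1 9, Option 2 7, Option 3 0, Option 4 22, Option 5 10. Option 4 and Option 5 advance.
Runoff: Option 4 is ranked above Option 5 on 22 ballots, Option 5 above Option 4 on 26.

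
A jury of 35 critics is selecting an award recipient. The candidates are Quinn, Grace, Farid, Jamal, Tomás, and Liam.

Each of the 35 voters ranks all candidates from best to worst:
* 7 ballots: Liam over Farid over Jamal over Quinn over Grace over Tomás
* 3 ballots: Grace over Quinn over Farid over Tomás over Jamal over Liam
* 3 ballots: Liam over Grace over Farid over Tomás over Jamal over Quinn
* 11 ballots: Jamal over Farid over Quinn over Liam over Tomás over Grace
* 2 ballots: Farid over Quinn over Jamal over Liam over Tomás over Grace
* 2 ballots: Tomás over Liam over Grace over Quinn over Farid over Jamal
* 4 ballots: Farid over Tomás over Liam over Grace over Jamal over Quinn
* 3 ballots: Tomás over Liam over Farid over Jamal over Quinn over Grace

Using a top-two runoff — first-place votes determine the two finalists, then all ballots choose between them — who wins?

Liam

Round 1 first-place votes: Quinn 0, Grace 3, Farid 6, Jamal 11, Tomás 5, Liam 10. Jamal and Liam advance.
Runoff: Jamal is ranked above Liam on 16 ballots, Liam above Jamal on 19.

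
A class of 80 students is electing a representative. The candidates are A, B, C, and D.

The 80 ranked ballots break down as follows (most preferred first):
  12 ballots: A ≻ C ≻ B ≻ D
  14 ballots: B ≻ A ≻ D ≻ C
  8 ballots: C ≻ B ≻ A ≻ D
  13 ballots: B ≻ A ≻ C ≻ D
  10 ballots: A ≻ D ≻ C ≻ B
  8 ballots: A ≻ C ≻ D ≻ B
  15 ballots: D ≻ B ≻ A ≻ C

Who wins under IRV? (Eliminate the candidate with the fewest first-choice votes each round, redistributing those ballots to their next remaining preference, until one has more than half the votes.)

B

Round 1: A 30, B 27, C 8, D 15. C eliminated.
Round 2: A 30, B 35, D 15. D eliminated.
Round 3: A 30, B 50. B has a majority (≥41).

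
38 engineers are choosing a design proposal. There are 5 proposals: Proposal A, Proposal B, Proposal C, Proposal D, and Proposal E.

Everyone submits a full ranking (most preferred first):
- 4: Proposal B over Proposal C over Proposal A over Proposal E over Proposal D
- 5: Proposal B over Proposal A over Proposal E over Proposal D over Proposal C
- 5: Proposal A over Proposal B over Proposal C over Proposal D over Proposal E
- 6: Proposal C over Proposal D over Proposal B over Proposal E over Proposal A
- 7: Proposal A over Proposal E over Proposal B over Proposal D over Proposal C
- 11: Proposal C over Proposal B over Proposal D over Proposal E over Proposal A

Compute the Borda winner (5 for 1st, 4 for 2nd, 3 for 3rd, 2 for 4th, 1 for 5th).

Proposal A: 4×3 + 5×4 + 5×5 + 6×1 + 7×5 + 11×1 = 109
Proposal B: 4×5 + 5×5 + 5×4 + 6×3 + 7×3 + 11×4 = 148
Proposal C: 4×4 + 5×1 + 5×3 + 6×5 + 7×1 + 11×5 = 128
Proposal D: 4×1 + 5×2 + 5×2 + 6×4 + 7×2 + 11×3 = 95
Proposal E: 4×2 + 5×3 + 5×1 + 6×2 + 7×4 + 11×2 = 90

Proposal B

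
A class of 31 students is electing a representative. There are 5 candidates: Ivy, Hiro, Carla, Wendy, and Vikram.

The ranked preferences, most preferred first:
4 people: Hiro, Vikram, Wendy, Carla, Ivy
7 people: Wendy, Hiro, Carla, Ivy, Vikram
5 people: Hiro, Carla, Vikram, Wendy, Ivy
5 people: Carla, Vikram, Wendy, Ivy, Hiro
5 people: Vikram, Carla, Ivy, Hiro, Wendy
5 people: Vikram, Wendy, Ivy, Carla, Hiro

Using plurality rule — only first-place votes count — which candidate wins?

Vikram

First-place votes: Ivy 0, Hiro 9, Carla 5, Wendy 7, Vikram 10.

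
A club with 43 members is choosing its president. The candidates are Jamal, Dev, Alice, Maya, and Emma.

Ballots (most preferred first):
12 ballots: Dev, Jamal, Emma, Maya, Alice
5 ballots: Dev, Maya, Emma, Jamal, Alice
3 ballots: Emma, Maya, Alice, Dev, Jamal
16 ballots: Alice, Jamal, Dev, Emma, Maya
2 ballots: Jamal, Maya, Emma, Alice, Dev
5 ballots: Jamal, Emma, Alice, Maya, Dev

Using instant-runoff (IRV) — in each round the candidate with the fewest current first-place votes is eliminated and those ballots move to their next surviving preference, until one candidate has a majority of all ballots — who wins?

Round 1: Jamal 7, Dev 17, Alice 16, Maya 0, Emma 3. Maya eliminated.
Round 2: Jamal 7, Dev 17, Alice 16, Emma 3. Emma eliminated.
Round 3: Jamal 7, Dev 17, Alice 19. Jamal eliminated.
Round 4: Dev 17, Alice 26. Alice has a majority (≥22).

Alice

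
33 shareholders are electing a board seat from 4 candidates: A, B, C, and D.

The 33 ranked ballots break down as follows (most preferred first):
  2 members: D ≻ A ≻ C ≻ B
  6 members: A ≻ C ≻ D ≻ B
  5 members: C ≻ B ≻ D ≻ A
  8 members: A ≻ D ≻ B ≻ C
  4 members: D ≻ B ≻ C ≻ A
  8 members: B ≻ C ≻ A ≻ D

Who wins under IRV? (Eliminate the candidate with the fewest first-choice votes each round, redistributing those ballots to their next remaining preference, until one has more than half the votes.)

B

Round 1: A 14, B 8, C 5, D 6. C eliminated.
Round 2: A 14, B 13, D 6. D eliminated.
Round 3: A 16, B 17. B has a majority (≥17).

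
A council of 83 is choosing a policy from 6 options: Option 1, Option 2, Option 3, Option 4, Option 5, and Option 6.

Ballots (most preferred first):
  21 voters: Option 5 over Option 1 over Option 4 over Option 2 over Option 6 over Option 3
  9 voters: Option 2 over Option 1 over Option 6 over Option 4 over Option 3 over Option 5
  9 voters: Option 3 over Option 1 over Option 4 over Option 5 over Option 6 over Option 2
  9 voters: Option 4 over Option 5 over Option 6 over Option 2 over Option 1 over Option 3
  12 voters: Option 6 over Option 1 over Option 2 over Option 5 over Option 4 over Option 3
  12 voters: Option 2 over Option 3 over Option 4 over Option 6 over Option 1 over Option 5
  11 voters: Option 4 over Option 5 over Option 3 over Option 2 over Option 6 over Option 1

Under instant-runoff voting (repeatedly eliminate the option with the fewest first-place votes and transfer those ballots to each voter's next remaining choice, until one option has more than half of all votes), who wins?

Round 1: Option 1 0, Option 2 21, Option 3 9, Option 4 20, Option 5 21, Option 6 12. Option 1 eliminated.
Round 2: Option 2 21, Option 3 9, Option 4 20, Option 5 21, Option 6 12. Option 3 eliminated.
Round 3: Option 2 21, Option 4 29, Option 5 21, Option 6 12. Option 6 eliminated.
Round 4: Option 2 33, Option 4 29, Option 5 21. Option 5 eliminated.
Round 5: Option 2 33, Option 4 50. Option 4 has a majority (≥42).

Option 4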